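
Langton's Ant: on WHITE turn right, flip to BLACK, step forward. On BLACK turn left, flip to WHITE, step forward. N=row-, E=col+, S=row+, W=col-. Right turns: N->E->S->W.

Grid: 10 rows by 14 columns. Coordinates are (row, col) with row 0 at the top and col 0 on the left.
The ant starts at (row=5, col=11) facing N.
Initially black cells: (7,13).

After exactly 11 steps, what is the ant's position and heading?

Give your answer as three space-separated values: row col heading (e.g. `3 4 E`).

Step 1: on WHITE (5,11): turn R to E, flip to black, move to (5,12). |black|=2
Step 2: on WHITE (5,12): turn R to S, flip to black, move to (6,12). |black|=3
Step 3: on WHITE (6,12): turn R to W, flip to black, move to (6,11). |black|=4
Step 4: on WHITE (6,11): turn R to N, flip to black, move to (5,11). |black|=5
Step 5: on BLACK (5,11): turn L to W, flip to white, move to (5,10). |black|=4
Step 6: on WHITE (5,10): turn R to N, flip to black, move to (4,10). |black|=5
Step 7: on WHITE (4,10): turn R to E, flip to black, move to (4,11). |black|=6
Step 8: on WHITE (4,11): turn R to S, flip to black, move to (5,11). |black|=7
Step 9: on WHITE (5,11): turn R to W, flip to black, move to (5,10). |black|=8
Step 10: on BLACK (5,10): turn L to S, flip to white, move to (6,10). |black|=7
Step 11: on WHITE (6,10): turn R to W, flip to black, move to (6,9). |black|=8

Answer: 6 9 W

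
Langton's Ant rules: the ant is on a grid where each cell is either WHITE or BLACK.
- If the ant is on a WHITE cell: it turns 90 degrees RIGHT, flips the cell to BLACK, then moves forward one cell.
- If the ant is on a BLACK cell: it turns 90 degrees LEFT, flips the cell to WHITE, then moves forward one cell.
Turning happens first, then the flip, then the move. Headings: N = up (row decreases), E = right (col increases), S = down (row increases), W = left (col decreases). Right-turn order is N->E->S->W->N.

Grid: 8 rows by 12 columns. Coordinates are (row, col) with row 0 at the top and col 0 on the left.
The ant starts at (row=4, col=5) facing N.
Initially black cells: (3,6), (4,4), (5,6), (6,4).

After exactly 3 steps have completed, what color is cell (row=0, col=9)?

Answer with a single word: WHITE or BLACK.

Answer: WHITE

Derivation:
Step 1: on WHITE (4,5): turn R to E, flip to black, move to (4,6). |black|=5
Step 2: on WHITE (4,6): turn R to S, flip to black, move to (5,6). |black|=6
Step 3: on BLACK (5,6): turn L to E, flip to white, move to (5,7). |black|=5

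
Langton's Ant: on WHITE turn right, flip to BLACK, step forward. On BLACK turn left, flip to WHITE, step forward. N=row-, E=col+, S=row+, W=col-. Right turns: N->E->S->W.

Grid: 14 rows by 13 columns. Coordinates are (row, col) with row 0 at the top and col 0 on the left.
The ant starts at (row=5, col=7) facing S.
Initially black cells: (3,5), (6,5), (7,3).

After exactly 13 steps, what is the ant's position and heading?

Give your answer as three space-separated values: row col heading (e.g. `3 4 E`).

Answer: 5 8 W

Derivation:
Step 1: on WHITE (5,7): turn R to W, flip to black, move to (5,6). |black|=4
Step 2: on WHITE (5,6): turn R to N, flip to black, move to (4,6). |black|=5
Step 3: on WHITE (4,6): turn R to E, flip to black, move to (4,7). |black|=6
Step 4: on WHITE (4,7): turn R to S, flip to black, move to (5,7). |black|=7
Step 5: on BLACK (5,7): turn L to E, flip to white, move to (5,8). |black|=6
Step 6: on WHITE (5,8): turn R to S, flip to black, move to (6,8). |black|=7
Step 7: on WHITE (6,8): turn R to W, flip to black, move to (6,7). |black|=8
Step 8: on WHITE (6,7): turn R to N, flip to black, move to (5,7). |black|=9
Step 9: on WHITE (5,7): turn R to E, flip to black, move to (5,8). |black|=10
Step 10: on BLACK (5,8): turn L to N, flip to white, move to (4,8). |black|=9
Step 11: on WHITE (4,8): turn R to E, flip to black, move to (4,9). |black|=10
Step 12: on WHITE (4,9): turn R to S, flip to black, move to (5,9). |black|=11
Step 13: on WHITE (5,9): turn R to W, flip to black, move to (5,8). |black|=12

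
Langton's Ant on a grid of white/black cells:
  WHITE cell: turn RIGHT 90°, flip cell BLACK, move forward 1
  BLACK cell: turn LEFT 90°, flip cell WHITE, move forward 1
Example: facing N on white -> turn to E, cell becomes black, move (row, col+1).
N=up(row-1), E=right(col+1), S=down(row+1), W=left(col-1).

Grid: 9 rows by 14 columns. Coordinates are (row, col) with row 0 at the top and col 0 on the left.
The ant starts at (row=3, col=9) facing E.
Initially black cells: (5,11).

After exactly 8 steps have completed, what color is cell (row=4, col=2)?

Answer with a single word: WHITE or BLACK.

Step 1: on WHITE (3,9): turn R to S, flip to black, move to (4,9). |black|=2
Step 2: on WHITE (4,9): turn R to W, flip to black, move to (4,8). |black|=3
Step 3: on WHITE (4,8): turn R to N, flip to black, move to (3,8). |black|=4
Step 4: on WHITE (3,8): turn R to E, flip to black, move to (3,9). |black|=5
Step 5: on BLACK (3,9): turn L to N, flip to white, move to (2,9). |black|=4
Step 6: on WHITE (2,9): turn R to E, flip to black, move to (2,10). |black|=5
Step 7: on WHITE (2,10): turn R to S, flip to black, move to (3,10). |black|=6
Step 8: on WHITE (3,10): turn R to W, flip to black, move to (3,9). |black|=7

Answer: WHITE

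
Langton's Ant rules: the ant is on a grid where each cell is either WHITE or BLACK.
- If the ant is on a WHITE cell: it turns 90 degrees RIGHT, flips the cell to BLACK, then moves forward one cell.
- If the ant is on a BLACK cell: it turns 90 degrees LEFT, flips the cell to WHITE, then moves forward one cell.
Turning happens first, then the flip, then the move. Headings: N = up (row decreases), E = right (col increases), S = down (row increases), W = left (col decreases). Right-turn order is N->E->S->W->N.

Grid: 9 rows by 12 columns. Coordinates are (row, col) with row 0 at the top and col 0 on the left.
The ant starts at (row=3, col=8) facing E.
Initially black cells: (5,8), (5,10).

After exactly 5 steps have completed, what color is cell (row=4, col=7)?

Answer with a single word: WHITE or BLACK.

Step 1: on WHITE (3,8): turn R to S, flip to black, move to (4,8). |black|=3
Step 2: on WHITE (4,8): turn R to W, flip to black, move to (4,7). |black|=4
Step 3: on WHITE (4,7): turn R to N, flip to black, move to (3,7). |black|=5
Step 4: on WHITE (3,7): turn R to E, flip to black, move to (3,8). |black|=6
Step 5: on BLACK (3,8): turn L to N, flip to white, move to (2,8). |black|=5

Answer: BLACK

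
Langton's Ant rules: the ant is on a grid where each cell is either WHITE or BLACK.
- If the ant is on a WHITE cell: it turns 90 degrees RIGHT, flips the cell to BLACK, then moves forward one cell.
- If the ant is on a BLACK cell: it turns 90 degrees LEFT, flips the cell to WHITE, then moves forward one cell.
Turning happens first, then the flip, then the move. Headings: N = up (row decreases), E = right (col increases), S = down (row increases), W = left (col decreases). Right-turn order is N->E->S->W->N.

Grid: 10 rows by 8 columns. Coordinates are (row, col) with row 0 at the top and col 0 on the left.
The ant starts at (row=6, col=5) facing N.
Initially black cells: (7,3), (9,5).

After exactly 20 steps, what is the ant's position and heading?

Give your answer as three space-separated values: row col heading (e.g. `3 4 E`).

Answer: 8 3 N

Derivation:
Step 1: on WHITE (6,5): turn R to E, flip to black, move to (6,6). |black|=3
Step 2: on WHITE (6,6): turn R to S, flip to black, move to (7,6). |black|=4
Step 3: on WHITE (7,6): turn R to W, flip to black, move to (7,5). |black|=5
Step 4: on WHITE (7,5): turn R to N, flip to black, move to (6,5). |black|=6
Step 5: on BLACK (6,5): turn L to W, flip to white, move to (6,4). |black|=5
Step 6: on WHITE (6,4): turn R to N, flip to black, move to (5,4). |black|=6
Step 7: on WHITE (5,4): turn R to E, flip to black, move to (5,5). |black|=7
Step 8: on WHITE (5,5): turn R to S, flip to black, move to (6,5). |black|=8
Step 9: on WHITE (6,5): turn R to W, flip to black, move to (6,4). |black|=9
Step 10: on BLACK (6,4): turn L to S, flip to white, move to (7,4). |black|=8
Step 11: on WHITE (7,4): turn R to W, flip to black, move to (7,3). |black|=9
Step 12: on BLACK (7,3): turn L to S, flip to white, move to (8,3). |black|=8
Step 13: on WHITE (8,3): turn R to W, flip to black, move to (8,2). |black|=9
Step 14: on WHITE (8,2): turn R to N, flip to black, move to (7,2). |black|=10
Step 15: on WHITE (7,2): turn R to E, flip to black, move to (7,3). |black|=11
Step 16: on WHITE (7,3): turn R to S, flip to black, move to (8,3). |black|=12
Step 17: on BLACK (8,3): turn L to E, flip to white, move to (8,4). |black|=11
Step 18: on WHITE (8,4): turn R to S, flip to black, move to (9,4). |black|=12
Step 19: on WHITE (9,4): turn R to W, flip to black, move to (9,3). |black|=13
Step 20: on WHITE (9,3): turn R to N, flip to black, move to (8,3). |black|=14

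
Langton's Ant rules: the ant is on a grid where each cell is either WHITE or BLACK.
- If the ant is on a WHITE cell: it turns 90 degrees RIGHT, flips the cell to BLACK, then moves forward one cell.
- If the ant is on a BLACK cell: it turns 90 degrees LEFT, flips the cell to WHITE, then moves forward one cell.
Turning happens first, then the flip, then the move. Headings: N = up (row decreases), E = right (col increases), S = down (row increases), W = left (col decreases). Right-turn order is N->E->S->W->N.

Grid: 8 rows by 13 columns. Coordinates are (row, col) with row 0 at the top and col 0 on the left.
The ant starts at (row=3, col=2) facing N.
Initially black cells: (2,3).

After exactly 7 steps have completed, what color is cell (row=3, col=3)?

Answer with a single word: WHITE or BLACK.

Answer: BLACK

Derivation:
Step 1: on WHITE (3,2): turn R to E, flip to black, move to (3,3). |black|=2
Step 2: on WHITE (3,3): turn R to S, flip to black, move to (4,3). |black|=3
Step 3: on WHITE (4,3): turn R to W, flip to black, move to (4,2). |black|=4
Step 4: on WHITE (4,2): turn R to N, flip to black, move to (3,2). |black|=5
Step 5: on BLACK (3,2): turn L to W, flip to white, move to (3,1). |black|=4
Step 6: on WHITE (3,1): turn R to N, flip to black, move to (2,1). |black|=5
Step 7: on WHITE (2,1): turn R to E, flip to black, move to (2,2). |black|=6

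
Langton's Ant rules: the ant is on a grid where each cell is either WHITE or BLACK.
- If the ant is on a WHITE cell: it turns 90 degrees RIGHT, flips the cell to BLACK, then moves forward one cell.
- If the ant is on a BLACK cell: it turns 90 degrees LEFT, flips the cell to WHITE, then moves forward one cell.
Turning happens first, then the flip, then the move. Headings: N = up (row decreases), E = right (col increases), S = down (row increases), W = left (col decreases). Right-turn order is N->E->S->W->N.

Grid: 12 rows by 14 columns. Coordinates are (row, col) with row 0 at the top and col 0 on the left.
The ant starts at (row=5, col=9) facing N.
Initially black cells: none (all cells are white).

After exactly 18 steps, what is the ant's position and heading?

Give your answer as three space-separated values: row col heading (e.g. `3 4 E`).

Step 1: on WHITE (5,9): turn R to E, flip to black, move to (5,10). |black|=1
Step 2: on WHITE (5,10): turn R to S, flip to black, move to (6,10). |black|=2
Step 3: on WHITE (6,10): turn R to W, flip to black, move to (6,9). |black|=3
Step 4: on WHITE (6,9): turn R to N, flip to black, move to (5,9). |black|=4
Step 5: on BLACK (5,9): turn L to W, flip to white, move to (5,8). |black|=3
Step 6: on WHITE (5,8): turn R to N, flip to black, move to (4,8). |black|=4
Step 7: on WHITE (4,8): turn R to E, flip to black, move to (4,9). |black|=5
Step 8: on WHITE (4,9): turn R to S, flip to black, move to (5,9). |black|=6
Step 9: on WHITE (5,9): turn R to W, flip to black, move to (5,8). |black|=7
Step 10: on BLACK (5,8): turn L to S, flip to white, move to (6,8). |black|=6
Step 11: on WHITE (6,8): turn R to W, flip to black, move to (6,7). |black|=7
Step 12: on WHITE (6,7): turn R to N, flip to black, move to (5,7). |black|=8
Step 13: on WHITE (5,7): turn R to E, flip to black, move to (5,8). |black|=9
Step 14: on WHITE (5,8): turn R to S, flip to black, move to (6,8). |black|=10
Step 15: on BLACK (6,8): turn L to E, flip to white, move to (6,9). |black|=9
Step 16: on BLACK (6,9): turn L to N, flip to white, move to (5,9). |black|=8
Step 17: on BLACK (5,9): turn L to W, flip to white, move to (5,8). |black|=7
Step 18: on BLACK (5,8): turn L to S, flip to white, move to (6,8). |black|=6

Answer: 6 8 S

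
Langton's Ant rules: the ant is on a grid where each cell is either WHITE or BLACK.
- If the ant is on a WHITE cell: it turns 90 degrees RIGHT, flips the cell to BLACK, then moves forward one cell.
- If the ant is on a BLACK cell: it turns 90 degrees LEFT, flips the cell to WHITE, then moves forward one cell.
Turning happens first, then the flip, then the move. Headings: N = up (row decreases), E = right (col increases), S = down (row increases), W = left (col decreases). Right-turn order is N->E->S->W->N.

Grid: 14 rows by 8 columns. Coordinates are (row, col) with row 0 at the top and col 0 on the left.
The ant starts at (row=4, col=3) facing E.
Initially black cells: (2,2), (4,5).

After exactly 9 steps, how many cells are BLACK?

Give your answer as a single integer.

Step 1: on WHITE (4,3): turn R to S, flip to black, move to (5,3). |black|=3
Step 2: on WHITE (5,3): turn R to W, flip to black, move to (5,2). |black|=4
Step 3: on WHITE (5,2): turn R to N, flip to black, move to (4,2). |black|=5
Step 4: on WHITE (4,2): turn R to E, flip to black, move to (4,3). |black|=6
Step 5: on BLACK (4,3): turn L to N, flip to white, move to (3,3). |black|=5
Step 6: on WHITE (3,3): turn R to E, flip to black, move to (3,4). |black|=6
Step 7: on WHITE (3,4): turn R to S, flip to black, move to (4,4). |black|=7
Step 8: on WHITE (4,4): turn R to W, flip to black, move to (4,3). |black|=8
Step 9: on WHITE (4,3): turn R to N, flip to black, move to (3,3). |black|=9

Answer: 9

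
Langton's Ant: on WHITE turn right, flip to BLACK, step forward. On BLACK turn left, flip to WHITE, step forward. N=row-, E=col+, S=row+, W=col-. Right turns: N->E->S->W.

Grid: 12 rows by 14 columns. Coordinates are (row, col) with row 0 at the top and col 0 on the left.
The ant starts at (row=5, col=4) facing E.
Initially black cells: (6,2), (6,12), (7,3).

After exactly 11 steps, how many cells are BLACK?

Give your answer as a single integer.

Step 1: on WHITE (5,4): turn R to S, flip to black, move to (6,4). |black|=4
Step 2: on WHITE (6,4): turn R to W, flip to black, move to (6,3). |black|=5
Step 3: on WHITE (6,3): turn R to N, flip to black, move to (5,3). |black|=6
Step 4: on WHITE (5,3): turn R to E, flip to black, move to (5,4). |black|=7
Step 5: on BLACK (5,4): turn L to N, flip to white, move to (4,4). |black|=6
Step 6: on WHITE (4,4): turn R to E, flip to black, move to (4,5). |black|=7
Step 7: on WHITE (4,5): turn R to S, flip to black, move to (5,5). |black|=8
Step 8: on WHITE (5,5): turn R to W, flip to black, move to (5,4). |black|=9
Step 9: on WHITE (5,4): turn R to N, flip to black, move to (4,4). |black|=10
Step 10: on BLACK (4,4): turn L to W, flip to white, move to (4,3). |black|=9
Step 11: on WHITE (4,3): turn R to N, flip to black, move to (3,3). |black|=10

Answer: 10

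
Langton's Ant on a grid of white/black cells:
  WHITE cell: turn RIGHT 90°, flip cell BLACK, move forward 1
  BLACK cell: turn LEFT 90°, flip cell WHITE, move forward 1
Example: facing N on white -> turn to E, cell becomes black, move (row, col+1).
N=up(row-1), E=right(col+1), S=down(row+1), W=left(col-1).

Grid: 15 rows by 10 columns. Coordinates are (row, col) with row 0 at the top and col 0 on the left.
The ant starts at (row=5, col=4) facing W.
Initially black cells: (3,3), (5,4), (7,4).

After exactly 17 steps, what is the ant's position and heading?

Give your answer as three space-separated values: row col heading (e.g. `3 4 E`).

Answer: 8 4 N

Derivation:
Step 1: on BLACK (5,4): turn L to S, flip to white, move to (6,4). |black|=2
Step 2: on WHITE (6,4): turn R to W, flip to black, move to (6,3). |black|=3
Step 3: on WHITE (6,3): turn R to N, flip to black, move to (5,3). |black|=4
Step 4: on WHITE (5,3): turn R to E, flip to black, move to (5,4). |black|=5
Step 5: on WHITE (5,4): turn R to S, flip to black, move to (6,4). |black|=6
Step 6: on BLACK (6,4): turn L to E, flip to white, move to (6,5). |black|=5
Step 7: on WHITE (6,5): turn R to S, flip to black, move to (7,5). |black|=6
Step 8: on WHITE (7,5): turn R to W, flip to black, move to (7,4). |black|=7
Step 9: on BLACK (7,4): turn L to S, flip to white, move to (8,4). |black|=6
Step 10: on WHITE (8,4): turn R to W, flip to black, move to (8,3). |black|=7
Step 11: on WHITE (8,3): turn R to N, flip to black, move to (7,3). |black|=8
Step 12: on WHITE (7,3): turn R to E, flip to black, move to (7,4). |black|=9
Step 13: on WHITE (7,4): turn R to S, flip to black, move to (8,4). |black|=10
Step 14: on BLACK (8,4): turn L to E, flip to white, move to (8,5). |black|=9
Step 15: on WHITE (8,5): turn R to S, flip to black, move to (9,5). |black|=10
Step 16: on WHITE (9,5): turn R to W, flip to black, move to (9,4). |black|=11
Step 17: on WHITE (9,4): turn R to N, flip to black, move to (8,4). |black|=12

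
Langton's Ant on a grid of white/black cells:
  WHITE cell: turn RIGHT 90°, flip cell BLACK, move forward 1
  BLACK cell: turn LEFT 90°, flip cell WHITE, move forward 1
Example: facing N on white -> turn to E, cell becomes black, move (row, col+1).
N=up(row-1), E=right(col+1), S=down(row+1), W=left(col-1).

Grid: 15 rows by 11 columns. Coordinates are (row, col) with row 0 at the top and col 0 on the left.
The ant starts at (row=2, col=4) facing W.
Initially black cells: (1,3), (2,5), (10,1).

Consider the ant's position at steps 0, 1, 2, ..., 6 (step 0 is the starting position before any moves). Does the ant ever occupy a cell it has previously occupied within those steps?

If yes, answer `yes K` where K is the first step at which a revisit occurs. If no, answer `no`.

Step 1: on WHITE (2,4): turn R to N, flip to black, move to (1,4). |black|=4 — new cell
Step 2: on WHITE (1,4): turn R to E, flip to black, move to (1,5). |black|=5 — new cell
Step 3: on WHITE (1,5): turn R to S, flip to black, move to (2,5). |black|=6 — new cell
Step 4: on BLACK (2,5): turn L to E, flip to white, move to (2,6). |black|=5 — new cell
Step 5: on WHITE (2,6): turn R to S, flip to black, move to (3,6). |black|=6 — new cell
Step 6: on WHITE (3,6): turn R to W, flip to black, move to (3,5). |black|=7 — new cell
No revisit within 6 steps.

Answer: no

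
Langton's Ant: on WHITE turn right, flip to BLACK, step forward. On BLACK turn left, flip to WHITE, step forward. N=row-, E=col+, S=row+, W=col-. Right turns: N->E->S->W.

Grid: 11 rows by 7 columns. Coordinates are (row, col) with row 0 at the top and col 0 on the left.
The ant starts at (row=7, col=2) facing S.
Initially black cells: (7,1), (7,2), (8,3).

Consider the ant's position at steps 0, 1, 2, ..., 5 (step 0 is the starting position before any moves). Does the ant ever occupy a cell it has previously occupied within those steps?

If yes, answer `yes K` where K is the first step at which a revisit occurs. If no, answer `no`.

Answer: no

Derivation:
Step 1: on BLACK (7,2): turn L to E, flip to white, move to (7,3). |black|=2 — new cell
Step 2: on WHITE (7,3): turn R to S, flip to black, move to (8,3). |black|=3 — new cell
Step 3: on BLACK (8,3): turn L to E, flip to white, move to (8,4). |black|=2 — new cell
Step 4: on WHITE (8,4): turn R to S, flip to black, move to (9,4). |black|=3 — new cell
Step 5: on WHITE (9,4): turn R to W, flip to black, move to (9,3). |black|=4 — new cell
No revisit within 5 steps.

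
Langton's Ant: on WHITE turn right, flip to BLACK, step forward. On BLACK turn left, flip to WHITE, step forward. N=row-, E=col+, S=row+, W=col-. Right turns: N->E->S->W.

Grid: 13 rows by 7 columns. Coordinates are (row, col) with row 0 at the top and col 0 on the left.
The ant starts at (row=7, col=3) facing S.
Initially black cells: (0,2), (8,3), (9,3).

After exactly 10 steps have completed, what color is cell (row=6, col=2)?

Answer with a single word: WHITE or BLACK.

Answer: BLACK

Derivation:
Step 1: on WHITE (7,3): turn R to W, flip to black, move to (7,2). |black|=4
Step 2: on WHITE (7,2): turn R to N, flip to black, move to (6,2). |black|=5
Step 3: on WHITE (6,2): turn R to E, flip to black, move to (6,3). |black|=6
Step 4: on WHITE (6,3): turn R to S, flip to black, move to (7,3). |black|=7
Step 5: on BLACK (7,3): turn L to E, flip to white, move to (7,4). |black|=6
Step 6: on WHITE (7,4): turn R to S, flip to black, move to (8,4). |black|=7
Step 7: on WHITE (8,4): turn R to W, flip to black, move to (8,3). |black|=8
Step 8: on BLACK (8,3): turn L to S, flip to white, move to (9,3). |black|=7
Step 9: on BLACK (9,3): turn L to E, flip to white, move to (9,4). |black|=6
Step 10: on WHITE (9,4): turn R to S, flip to black, move to (10,4). |black|=7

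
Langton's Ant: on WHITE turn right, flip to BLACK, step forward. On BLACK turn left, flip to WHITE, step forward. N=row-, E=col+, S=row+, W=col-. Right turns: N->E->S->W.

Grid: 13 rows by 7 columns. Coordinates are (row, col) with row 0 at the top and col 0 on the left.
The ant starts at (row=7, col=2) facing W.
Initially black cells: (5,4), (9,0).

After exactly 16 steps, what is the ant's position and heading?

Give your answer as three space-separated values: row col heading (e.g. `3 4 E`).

Answer: 7 2 W

Derivation:
Step 1: on WHITE (7,2): turn R to N, flip to black, move to (6,2). |black|=3
Step 2: on WHITE (6,2): turn R to E, flip to black, move to (6,3). |black|=4
Step 3: on WHITE (6,3): turn R to S, flip to black, move to (7,3). |black|=5
Step 4: on WHITE (7,3): turn R to W, flip to black, move to (7,2). |black|=6
Step 5: on BLACK (7,2): turn L to S, flip to white, move to (8,2). |black|=5
Step 6: on WHITE (8,2): turn R to W, flip to black, move to (8,1). |black|=6
Step 7: on WHITE (8,1): turn R to N, flip to black, move to (7,1). |black|=7
Step 8: on WHITE (7,1): turn R to E, flip to black, move to (7,2). |black|=8
Step 9: on WHITE (7,2): turn R to S, flip to black, move to (8,2). |black|=9
Step 10: on BLACK (8,2): turn L to E, flip to white, move to (8,3). |black|=8
Step 11: on WHITE (8,3): turn R to S, flip to black, move to (9,3). |black|=9
Step 12: on WHITE (9,3): turn R to W, flip to black, move to (9,2). |black|=10
Step 13: on WHITE (9,2): turn R to N, flip to black, move to (8,2). |black|=11
Step 14: on WHITE (8,2): turn R to E, flip to black, move to (8,3). |black|=12
Step 15: on BLACK (8,3): turn L to N, flip to white, move to (7,3). |black|=11
Step 16: on BLACK (7,3): turn L to W, flip to white, move to (7,2). |black|=10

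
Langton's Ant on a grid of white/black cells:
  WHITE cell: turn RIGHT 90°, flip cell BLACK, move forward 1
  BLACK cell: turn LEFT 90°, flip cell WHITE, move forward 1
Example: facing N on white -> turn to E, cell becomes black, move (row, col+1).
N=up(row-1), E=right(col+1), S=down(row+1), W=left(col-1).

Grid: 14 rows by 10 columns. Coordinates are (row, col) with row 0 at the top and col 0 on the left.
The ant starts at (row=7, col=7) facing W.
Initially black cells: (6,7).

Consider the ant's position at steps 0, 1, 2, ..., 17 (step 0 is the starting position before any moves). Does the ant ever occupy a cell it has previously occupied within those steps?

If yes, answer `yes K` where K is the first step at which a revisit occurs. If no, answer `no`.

Answer: yes 5

Derivation:
Step 1: on WHITE (7,7): turn R to N, flip to black, move to (6,7). |black|=2 — new cell
Step 2: on BLACK (6,7): turn L to W, flip to white, move to (6,6). |black|=1 — new cell
Step 3: on WHITE (6,6): turn R to N, flip to black, move to (5,6). |black|=2 — new cell
Step 4: on WHITE (5,6): turn R to E, flip to black, move to (5,7). |black|=3 — new cell
Step 5: on WHITE (5,7): turn R to S, flip to black, move to (6,7). |black|=4 — REVISIT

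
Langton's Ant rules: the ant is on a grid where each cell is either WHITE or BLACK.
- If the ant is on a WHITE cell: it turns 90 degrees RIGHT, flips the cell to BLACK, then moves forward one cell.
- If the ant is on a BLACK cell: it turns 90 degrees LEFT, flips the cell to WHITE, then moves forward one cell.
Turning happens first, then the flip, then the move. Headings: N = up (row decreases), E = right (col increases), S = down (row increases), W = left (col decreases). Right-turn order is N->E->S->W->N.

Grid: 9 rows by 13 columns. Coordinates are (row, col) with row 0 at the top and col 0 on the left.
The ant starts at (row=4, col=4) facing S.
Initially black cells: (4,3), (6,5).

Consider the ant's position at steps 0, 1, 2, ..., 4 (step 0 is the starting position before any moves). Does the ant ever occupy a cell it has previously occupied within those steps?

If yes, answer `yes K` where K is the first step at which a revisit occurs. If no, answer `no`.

Answer: no

Derivation:
Step 1: on WHITE (4,4): turn R to W, flip to black, move to (4,3). |black|=3 — new cell
Step 2: on BLACK (4,3): turn L to S, flip to white, move to (5,3). |black|=2 — new cell
Step 3: on WHITE (5,3): turn R to W, flip to black, move to (5,2). |black|=3 — new cell
Step 4: on WHITE (5,2): turn R to N, flip to black, move to (4,2). |black|=4 — new cell
No revisit within 4 steps.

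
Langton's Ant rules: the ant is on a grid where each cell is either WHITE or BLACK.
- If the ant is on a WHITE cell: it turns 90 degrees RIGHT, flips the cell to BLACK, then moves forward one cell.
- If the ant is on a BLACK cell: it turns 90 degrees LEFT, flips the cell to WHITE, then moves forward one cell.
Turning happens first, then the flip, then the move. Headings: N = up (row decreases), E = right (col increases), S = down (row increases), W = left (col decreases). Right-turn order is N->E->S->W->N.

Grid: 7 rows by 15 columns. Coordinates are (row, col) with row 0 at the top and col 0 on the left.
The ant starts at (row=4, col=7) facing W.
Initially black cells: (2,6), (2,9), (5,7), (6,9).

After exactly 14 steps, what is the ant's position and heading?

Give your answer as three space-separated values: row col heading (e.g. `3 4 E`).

Answer: 3 6 W

Derivation:
Step 1: on WHITE (4,7): turn R to N, flip to black, move to (3,7). |black|=5
Step 2: on WHITE (3,7): turn R to E, flip to black, move to (3,8). |black|=6
Step 3: on WHITE (3,8): turn R to S, flip to black, move to (4,8). |black|=7
Step 4: on WHITE (4,8): turn R to W, flip to black, move to (4,7). |black|=8
Step 5: on BLACK (4,7): turn L to S, flip to white, move to (5,7). |black|=7
Step 6: on BLACK (5,7): turn L to E, flip to white, move to (5,8). |black|=6
Step 7: on WHITE (5,8): turn R to S, flip to black, move to (6,8). |black|=7
Step 8: on WHITE (6,8): turn R to W, flip to black, move to (6,7). |black|=8
Step 9: on WHITE (6,7): turn R to N, flip to black, move to (5,7). |black|=9
Step 10: on WHITE (5,7): turn R to E, flip to black, move to (5,8). |black|=10
Step 11: on BLACK (5,8): turn L to N, flip to white, move to (4,8). |black|=9
Step 12: on BLACK (4,8): turn L to W, flip to white, move to (4,7). |black|=8
Step 13: on WHITE (4,7): turn R to N, flip to black, move to (3,7). |black|=9
Step 14: on BLACK (3,7): turn L to W, flip to white, move to (3,6). |black|=8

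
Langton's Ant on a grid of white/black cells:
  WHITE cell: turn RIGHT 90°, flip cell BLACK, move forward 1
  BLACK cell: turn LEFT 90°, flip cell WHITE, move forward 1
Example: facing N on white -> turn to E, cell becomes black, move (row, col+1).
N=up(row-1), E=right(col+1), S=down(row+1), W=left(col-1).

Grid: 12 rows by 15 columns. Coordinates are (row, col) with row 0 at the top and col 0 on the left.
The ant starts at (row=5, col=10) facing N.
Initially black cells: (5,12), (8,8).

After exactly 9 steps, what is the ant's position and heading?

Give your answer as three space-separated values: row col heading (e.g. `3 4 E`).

Step 1: on WHITE (5,10): turn R to E, flip to black, move to (5,11). |black|=3
Step 2: on WHITE (5,11): turn R to S, flip to black, move to (6,11). |black|=4
Step 3: on WHITE (6,11): turn R to W, flip to black, move to (6,10). |black|=5
Step 4: on WHITE (6,10): turn R to N, flip to black, move to (5,10). |black|=6
Step 5: on BLACK (5,10): turn L to W, flip to white, move to (5,9). |black|=5
Step 6: on WHITE (5,9): turn R to N, flip to black, move to (4,9). |black|=6
Step 7: on WHITE (4,9): turn R to E, flip to black, move to (4,10). |black|=7
Step 8: on WHITE (4,10): turn R to S, flip to black, move to (5,10). |black|=8
Step 9: on WHITE (5,10): turn R to W, flip to black, move to (5,9). |black|=9

Answer: 5 9 W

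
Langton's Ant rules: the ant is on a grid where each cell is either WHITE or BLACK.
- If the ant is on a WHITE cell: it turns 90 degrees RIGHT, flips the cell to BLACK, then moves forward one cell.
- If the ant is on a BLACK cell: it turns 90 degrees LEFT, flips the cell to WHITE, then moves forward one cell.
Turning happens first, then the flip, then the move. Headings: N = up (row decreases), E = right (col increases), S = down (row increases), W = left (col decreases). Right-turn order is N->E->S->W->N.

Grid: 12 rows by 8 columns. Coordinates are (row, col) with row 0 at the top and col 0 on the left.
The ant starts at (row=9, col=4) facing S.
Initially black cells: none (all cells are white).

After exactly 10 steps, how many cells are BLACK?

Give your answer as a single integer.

Step 1: on WHITE (9,4): turn R to W, flip to black, move to (9,3). |black|=1
Step 2: on WHITE (9,3): turn R to N, flip to black, move to (8,3). |black|=2
Step 3: on WHITE (8,3): turn R to E, flip to black, move to (8,4). |black|=3
Step 4: on WHITE (8,4): turn R to S, flip to black, move to (9,4). |black|=4
Step 5: on BLACK (9,4): turn L to E, flip to white, move to (9,5). |black|=3
Step 6: on WHITE (9,5): turn R to S, flip to black, move to (10,5). |black|=4
Step 7: on WHITE (10,5): turn R to W, flip to black, move to (10,4). |black|=5
Step 8: on WHITE (10,4): turn R to N, flip to black, move to (9,4). |black|=6
Step 9: on WHITE (9,4): turn R to E, flip to black, move to (9,5). |black|=7
Step 10: on BLACK (9,5): turn L to N, flip to white, move to (8,5). |black|=6

Answer: 6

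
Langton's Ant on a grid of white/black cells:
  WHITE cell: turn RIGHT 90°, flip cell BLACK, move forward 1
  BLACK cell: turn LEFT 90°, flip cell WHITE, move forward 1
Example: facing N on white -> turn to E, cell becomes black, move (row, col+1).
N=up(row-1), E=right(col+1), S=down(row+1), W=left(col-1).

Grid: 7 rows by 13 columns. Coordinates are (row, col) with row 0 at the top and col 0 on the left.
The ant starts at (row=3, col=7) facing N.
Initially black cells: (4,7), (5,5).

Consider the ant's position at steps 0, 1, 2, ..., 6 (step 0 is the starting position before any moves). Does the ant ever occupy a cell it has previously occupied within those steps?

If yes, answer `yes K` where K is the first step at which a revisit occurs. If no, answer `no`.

Answer: no

Derivation:
Step 1: on WHITE (3,7): turn R to E, flip to black, move to (3,8). |black|=3 — new cell
Step 2: on WHITE (3,8): turn R to S, flip to black, move to (4,8). |black|=4 — new cell
Step 3: on WHITE (4,8): turn R to W, flip to black, move to (4,7). |black|=5 — new cell
Step 4: on BLACK (4,7): turn L to S, flip to white, move to (5,7). |black|=4 — new cell
Step 5: on WHITE (5,7): turn R to W, flip to black, move to (5,6). |black|=5 — new cell
Step 6: on WHITE (5,6): turn R to N, flip to black, move to (4,6). |black|=6 — new cell
No revisit within 6 steps.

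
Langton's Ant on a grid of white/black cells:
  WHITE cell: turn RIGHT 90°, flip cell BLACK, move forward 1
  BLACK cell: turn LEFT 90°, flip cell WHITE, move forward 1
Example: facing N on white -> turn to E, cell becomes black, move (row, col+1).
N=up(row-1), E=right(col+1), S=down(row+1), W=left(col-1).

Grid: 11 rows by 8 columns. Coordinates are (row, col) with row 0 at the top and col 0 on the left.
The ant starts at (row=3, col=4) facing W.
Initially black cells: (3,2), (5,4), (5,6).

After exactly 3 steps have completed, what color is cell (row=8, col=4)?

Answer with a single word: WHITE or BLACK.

Answer: WHITE

Derivation:
Step 1: on WHITE (3,4): turn R to N, flip to black, move to (2,4). |black|=4
Step 2: on WHITE (2,4): turn R to E, flip to black, move to (2,5). |black|=5
Step 3: on WHITE (2,5): turn R to S, flip to black, move to (3,5). |black|=6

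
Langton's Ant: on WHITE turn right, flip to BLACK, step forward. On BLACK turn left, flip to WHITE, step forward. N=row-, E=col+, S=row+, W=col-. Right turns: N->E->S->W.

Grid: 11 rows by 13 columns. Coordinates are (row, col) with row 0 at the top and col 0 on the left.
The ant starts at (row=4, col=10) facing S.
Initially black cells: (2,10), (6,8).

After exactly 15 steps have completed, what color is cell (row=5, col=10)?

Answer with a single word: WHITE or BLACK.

Answer: BLACK

Derivation:
Step 1: on WHITE (4,10): turn R to W, flip to black, move to (4,9). |black|=3
Step 2: on WHITE (4,9): turn R to N, flip to black, move to (3,9). |black|=4
Step 3: on WHITE (3,9): turn R to E, flip to black, move to (3,10). |black|=5
Step 4: on WHITE (3,10): turn R to S, flip to black, move to (4,10). |black|=6
Step 5: on BLACK (4,10): turn L to E, flip to white, move to (4,11). |black|=5
Step 6: on WHITE (4,11): turn R to S, flip to black, move to (5,11). |black|=6
Step 7: on WHITE (5,11): turn R to W, flip to black, move to (5,10). |black|=7
Step 8: on WHITE (5,10): turn R to N, flip to black, move to (4,10). |black|=8
Step 9: on WHITE (4,10): turn R to E, flip to black, move to (4,11). |black|=9
Step 10: on BLACK (4,11): turn L to N, flip to white, move to (3,11). |black|=8
Step 11: on WHITE (3,11): turn R to E, flip to black, move to (3,12). |black|=9
Step 12: on WHITE (3,12): turn R to S, flip to black, move to (4,12). |black|=10
Step 13: on WHITE (4,12): turn R to W, flip to black, move to (4,11). |black|=11
Step 14: on WHITE (4,11): turn R to N, flip to black, move to (3,11). |black|=12
Step 15: on BLACK (3,11): turn L to W, flip to white, move to (3,10). |black|=11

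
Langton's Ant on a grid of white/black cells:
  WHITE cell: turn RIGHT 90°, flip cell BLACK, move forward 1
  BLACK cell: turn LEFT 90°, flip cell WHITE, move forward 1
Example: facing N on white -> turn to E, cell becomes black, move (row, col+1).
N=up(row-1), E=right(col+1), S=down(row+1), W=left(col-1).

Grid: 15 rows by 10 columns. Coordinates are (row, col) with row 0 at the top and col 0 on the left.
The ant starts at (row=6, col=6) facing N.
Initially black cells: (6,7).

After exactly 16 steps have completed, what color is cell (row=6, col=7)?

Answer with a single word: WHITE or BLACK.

Step 1: on WHITE (6,6): turn R to E, flip to black, move to (6,7). |black|=2
Step 2: on BLACK (6,7): turn L to N, flip to white, move to (5,7). |black|=1
Step 3: on WHITE (5,7): turn R to E, flip to black, move to (5,8). |black|=2
Step 4: on WHITE (5,8): turn R to S, flip to black, move to (6,8). |black|=3
Step 5: on WHITE (6,8): turn R to W, flip to black, move to (6,7). |black|=4
Step 6: on WHITE (6,7): turn R to N, flip to black, move to (5,7). |black|=5
Step 7: on BLACK (5,7): turn L to W, flip to white, move to (5,6). |black|=4
Step 8: on WHITE (5,6): turn R to N, flip to black, move to (4,6). |black|=5
Step 9: on WHITE (4,6): turn R to E, flip to black, move to (4,7). |black|=6
Step 10: on WHITE (4,7): turn R to S, flip to black, move to (5,7). |black|=7
Step 11: on WHITE (5,7): turn R to W, flip to black, move to (5,6). |black|=8
Step 12: on BLACK (5,6): turn L to S, flip to white, move to (6,6). |black|=7
Step 13: on BLACK (6,6): turn L to E, flip to white, move to (6,7). |black|=6
Step 14: on BLACK (6,7): turn L to N, flip to white, move to (5,7). |black|=5
Step 15: on BLACK (5,7): turn L to W, flip to white, move to (5,6). |black|=4
Step 16: on WHITE (5,6): turn R to N, flip to black, move to (4,6). |black|=5

Answer: WHITE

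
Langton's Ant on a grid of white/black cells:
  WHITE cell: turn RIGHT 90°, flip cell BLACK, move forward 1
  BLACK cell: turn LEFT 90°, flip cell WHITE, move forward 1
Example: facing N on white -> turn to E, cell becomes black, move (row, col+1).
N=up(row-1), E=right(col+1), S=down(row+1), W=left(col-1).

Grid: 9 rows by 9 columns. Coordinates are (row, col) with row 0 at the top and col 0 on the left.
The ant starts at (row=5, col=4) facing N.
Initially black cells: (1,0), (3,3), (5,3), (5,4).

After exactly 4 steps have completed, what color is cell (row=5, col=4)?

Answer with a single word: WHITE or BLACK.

Answer: WHITE

Derivation:
Step 1: on BLACK (5,4): turn L to W, flip to white, move to (5,3). |black|=3
Step 2: on BLACK (5,3): turn L to S, flip to white, move to (6,3). |black|=2
Step 3: on WHITE (6,3): turn R to W, flip to black, move to (6,2). |black|=3
Step 4: on WHITE (6,2): turn R to N, flip to black, move to (5,2). |black|=4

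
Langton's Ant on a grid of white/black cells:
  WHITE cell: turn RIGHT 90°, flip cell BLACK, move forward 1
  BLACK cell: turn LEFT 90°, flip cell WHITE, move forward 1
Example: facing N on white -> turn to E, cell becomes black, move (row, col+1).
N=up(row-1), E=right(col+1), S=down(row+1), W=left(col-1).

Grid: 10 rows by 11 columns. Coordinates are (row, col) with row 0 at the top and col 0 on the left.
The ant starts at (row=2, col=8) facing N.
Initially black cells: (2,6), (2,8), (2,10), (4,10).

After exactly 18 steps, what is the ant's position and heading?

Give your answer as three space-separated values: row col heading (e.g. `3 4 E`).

Step 1: on BLACK (2,8): turn L to W, flip to white, move to (2,7). |black|=3
Step 2: on WHITE (2,7): turn R to N, flip to black, move to (1,7). |black|=4
Step 3: on WHITE (1,7): turn R to E, flip to black, move to (1,8). |black|=5
Step 4: on WHITE (1,8): turn R to S, flip to black, move to (2,8). |black|=6
Step 5: on WHITE (2,8): turn R to W, flip to black, move to (2,7). |black|=7
Step 6: on BLACK (2,7): turn L to S, flip to white, move to (3,7). |black|=6
Step 7: on WHITE (3,7): turn R to W, flip to black, move to (3,6). |black|=7
Step 8: on WHITE (3,6): turn R to N, flip to black, move to (2,6). |black|=8
Step 9: on BLACK (2,6): turn L to W, flip to white, move to (2,5). |black|=7
Step 10: on WHITE (2,5): turn R to N, flip to black, move to (1,5). |black|=8
Step 11: on WHITE (1,5): turn R to E, flip to black, move to (1,6). |black|=9
Step 12: on WHITE (1,6): turn R to S, flip to black, move to (2,6). |black|=10
Step 13: on WHITE (2,6): turn R to W, flip to black, move to (2,5). |black|=11
Step 14: on BLACK (2,5): turn L to S, flip to white, move to (3,5). |black|=10
Step 15: on WHITE (3,5): turn R to W, flip to black, move to (3,4). |black|=11
Step 16: on WHITE (3,4): turn R to N, flip to black, move to (2,4). |black|=12
Step 17: on WHITE (2,4): turn R to E, flip to black, move to (2,5). |black|=13
Step 18: on WHITE (2,5): turn R to S, flip to black, move to (3,5). |black|=14

Answer: 3 5 S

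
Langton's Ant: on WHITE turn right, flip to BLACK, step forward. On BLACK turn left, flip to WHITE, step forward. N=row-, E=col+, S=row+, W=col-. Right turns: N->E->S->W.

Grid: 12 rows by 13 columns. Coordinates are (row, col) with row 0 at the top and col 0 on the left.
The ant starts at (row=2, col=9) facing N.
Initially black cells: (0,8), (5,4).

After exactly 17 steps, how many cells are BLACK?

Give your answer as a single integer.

Answer: 9

Derivation:
Step 1: on WHITE (2,9): turn R to E, flip to black, move to (2,10). |black|=3
Step 2: on WHITE (2,10): turn R to S, flip to black, move to (3,10). |black|=4
Step 3: on WHITE (3,10): turn R to W, flip to black, move to (3,9). |black|=5
Step 4: on WHITE (3,9): turn R to N, flip to black, move to (2,9). |black|=6
Step 5: on BLACK (2,9): turn L to W, flip to white, move to (2,8). |black|=5
Step 6: on WHITE (2,8): turn R to N, flip to black, move to (1,8). |black|=6
Step 7: on WHITE (1,8): turn R to E, flip to black, move to (1,9). |black|=7
Step 8: on WHITE (1,9): turn R to S, flip to black, move to (2,9). |black|=8
Step 9: on WHITE (2,9): turn R to W, flip to black, move to (2,8). |black|=9
Step 10: on BLACK (2,8): turn L to S, flip to white, move to (3,8). |black|=8
Step 11: on WHITE (3,8): turn R to W, flip to black, move to (3,7). |black|=9
Step 12: on WHITE (3,7): turn R to N, flip to black, move to (2,7). |black|=10
Step 13: on WHITE (2,7): turn R to E, flip to black, move to (2,8). |black|=11
Step 14: on WHITE (2,8): turn R to S, flip to black, move to (3,8). |black|=12
Step 15: on BLACK (3,8): turn L to E, flip to white, move to (3,9). |black|=11
Step 16: on BLACK (3,9): turn L to N, flip to white, move to (2,9). |black|=10
Step 17: on BLACK (2,9): turn L to W, flip to white, move to (2,8). |black|=9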